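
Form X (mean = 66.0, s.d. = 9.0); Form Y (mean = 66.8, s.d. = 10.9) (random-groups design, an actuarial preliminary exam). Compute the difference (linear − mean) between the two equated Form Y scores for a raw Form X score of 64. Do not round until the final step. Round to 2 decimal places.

-0.42

Mean-equated: 64 + (66.8 − 66.0) = 64.80
Linear-equated: (10.9/9.0)(64 − 66.0) + 66.8 = 64.378
Difference = 64.378 − 64.80 = -0.42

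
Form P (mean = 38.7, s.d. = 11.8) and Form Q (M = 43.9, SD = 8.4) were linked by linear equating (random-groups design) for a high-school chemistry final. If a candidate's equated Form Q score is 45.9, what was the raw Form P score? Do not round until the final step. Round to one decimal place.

41.5

Invert y = (SD_Y/SD_X)(x − M_X) + M_Y:
x = (SD_X/SD_Y)(y − M_Y) + M_X = (11.8/8.4)(45.9 − 43.9) + 38.7
x = 1.404762 × 2.000 + 38.7 = 41.5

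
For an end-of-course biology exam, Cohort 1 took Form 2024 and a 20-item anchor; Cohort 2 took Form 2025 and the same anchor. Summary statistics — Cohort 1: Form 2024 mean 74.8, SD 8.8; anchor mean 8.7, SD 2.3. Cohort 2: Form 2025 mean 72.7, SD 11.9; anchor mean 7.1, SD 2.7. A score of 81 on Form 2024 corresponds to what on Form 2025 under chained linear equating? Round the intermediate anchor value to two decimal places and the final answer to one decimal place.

86.9

Form 2024 → anchor (Cohort 1): v = (2.3/8.8)(81 − 74.8) + 8.7 = 10.32
anchor → Form 2025 (Cohort 2): y = (11.9/2.7)(10.32 − 7.1) + 72.7 = 86.9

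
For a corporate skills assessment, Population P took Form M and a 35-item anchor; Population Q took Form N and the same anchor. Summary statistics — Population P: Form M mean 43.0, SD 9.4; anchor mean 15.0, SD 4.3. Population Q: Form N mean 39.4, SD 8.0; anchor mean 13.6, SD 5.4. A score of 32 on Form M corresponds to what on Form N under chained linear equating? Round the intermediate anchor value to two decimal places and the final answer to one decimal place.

34.0

Form M → anchor (Population P): v = (4.3/9.4)(32 − 43.0) + 15.0 = 9.97
anchor → Form N (Population Q): y = (8.0/5.4)(9.97 − 13.6) + 39.4 = 34.0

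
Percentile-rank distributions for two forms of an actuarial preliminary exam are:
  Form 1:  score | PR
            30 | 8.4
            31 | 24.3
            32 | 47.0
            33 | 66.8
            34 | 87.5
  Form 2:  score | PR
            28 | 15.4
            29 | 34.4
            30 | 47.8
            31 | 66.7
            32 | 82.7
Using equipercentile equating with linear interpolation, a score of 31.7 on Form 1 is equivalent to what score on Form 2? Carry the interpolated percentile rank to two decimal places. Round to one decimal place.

PR of 31.7 on Form 1: 24.3 + (31.7 − 31)/(32 − 31) × (47.0 − 24.3) = 40.19
On Form 2, PR 40.19 falls between score 29 (PR 34.4) and 30 (PR 47.8).
Interpolate: 29 + (40.19 − 34.4)/(47.8 − 34.4) × (30 − 29) = 29.4

29.4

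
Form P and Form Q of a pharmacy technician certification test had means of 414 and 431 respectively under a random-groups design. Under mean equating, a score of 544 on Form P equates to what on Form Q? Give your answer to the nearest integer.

561

Mean equating: y = x + (M_Y − M_X) = 544 + (431 − 414) = 561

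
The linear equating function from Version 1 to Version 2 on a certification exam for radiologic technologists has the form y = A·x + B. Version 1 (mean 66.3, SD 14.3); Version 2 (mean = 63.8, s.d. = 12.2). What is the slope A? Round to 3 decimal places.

0.853

A = SD_Y / SD_X = 12.2 / 14.3 = 0.853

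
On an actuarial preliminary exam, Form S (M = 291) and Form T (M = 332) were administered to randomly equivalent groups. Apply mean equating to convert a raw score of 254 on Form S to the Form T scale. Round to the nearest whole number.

Mean equating: y = x + (M_Y − M_X) = 254 + (332 − 291) = 295

295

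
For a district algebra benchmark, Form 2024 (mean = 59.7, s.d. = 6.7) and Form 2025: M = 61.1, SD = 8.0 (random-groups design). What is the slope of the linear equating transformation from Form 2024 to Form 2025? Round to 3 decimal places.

1.194

A = SD_Y / SD_X = 8.0 / 6.7 = 1.194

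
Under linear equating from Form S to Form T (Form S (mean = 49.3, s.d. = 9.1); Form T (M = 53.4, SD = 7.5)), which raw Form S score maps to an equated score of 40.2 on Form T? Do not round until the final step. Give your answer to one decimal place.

Invert y = (SD_Y/SD_X)(x − M_X) + M_Y:
x = (SD_X/SD_Y)(y − M_Y) + M_X = (9.1/7.5)(40.2 − 53.4) + 49.3
x = 1.213333 × -13.200 + 49.3 = 33.3

33.3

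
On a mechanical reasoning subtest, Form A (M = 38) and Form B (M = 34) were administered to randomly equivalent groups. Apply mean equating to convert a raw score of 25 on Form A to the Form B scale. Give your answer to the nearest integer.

Mean equating: y = x + (M_Y − M_X) = 25 + (34 − 38) = 21

21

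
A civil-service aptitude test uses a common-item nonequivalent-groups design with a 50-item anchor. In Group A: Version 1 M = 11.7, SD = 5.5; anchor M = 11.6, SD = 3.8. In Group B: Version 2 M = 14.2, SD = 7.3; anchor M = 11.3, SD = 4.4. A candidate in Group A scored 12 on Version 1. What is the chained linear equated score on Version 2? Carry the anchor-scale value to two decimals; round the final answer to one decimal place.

Version 1 → anchor (Group A): v = (3.8/5.5)(12 − 11.7) + 11.6 = 11.81
anchor → Version 2 (Group B): y = (7.3/4.4)(11.81 − 11.3) + 14.2 = 15.0

15.0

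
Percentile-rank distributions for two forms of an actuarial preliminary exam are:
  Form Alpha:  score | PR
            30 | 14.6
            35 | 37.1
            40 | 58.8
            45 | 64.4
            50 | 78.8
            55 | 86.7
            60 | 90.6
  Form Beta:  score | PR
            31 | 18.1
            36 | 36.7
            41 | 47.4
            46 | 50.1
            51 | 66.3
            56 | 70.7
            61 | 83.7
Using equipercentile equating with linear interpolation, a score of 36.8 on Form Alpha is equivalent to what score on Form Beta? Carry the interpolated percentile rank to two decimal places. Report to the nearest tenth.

39.8

PR of 36.8 on Form Alpha: 37.1 + (36.8 − 35)/(40 − 35) × (58.8 − 37.1) = 44.91
On Form Beta, PR 44.91 falls between score 36 (PR 36.7) and 41 (PR 47.4).
Interpolate: 36 + (44.91 − 36.7)/(47.4 − 36.7) × (41 − 36) = 39.8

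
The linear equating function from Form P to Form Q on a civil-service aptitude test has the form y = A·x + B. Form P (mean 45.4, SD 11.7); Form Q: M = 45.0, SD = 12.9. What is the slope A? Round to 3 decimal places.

1.103

A = SD_Y / SD_X = 12.9 / 11.7 = 1.103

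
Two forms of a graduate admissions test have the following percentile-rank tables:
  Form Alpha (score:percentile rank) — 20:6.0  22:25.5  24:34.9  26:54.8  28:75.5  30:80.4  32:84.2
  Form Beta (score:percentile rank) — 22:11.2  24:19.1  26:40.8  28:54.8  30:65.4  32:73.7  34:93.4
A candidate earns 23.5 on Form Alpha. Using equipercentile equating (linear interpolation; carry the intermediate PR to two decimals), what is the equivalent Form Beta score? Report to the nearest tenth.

25.2

PR of 23.5 on Form Alpha: 25.5 + (23.5 − 22)/(24 − 22) × (34.9 − 25.5) = 32.55
On Form Beta, PR 32.55 falls between score 24 (PR 19.1) and 26 (PR 40.8).
Interpolate: 24 + (32.55 − 19.1)/(40.8 − 19.1) × (26 − 24) = 25.2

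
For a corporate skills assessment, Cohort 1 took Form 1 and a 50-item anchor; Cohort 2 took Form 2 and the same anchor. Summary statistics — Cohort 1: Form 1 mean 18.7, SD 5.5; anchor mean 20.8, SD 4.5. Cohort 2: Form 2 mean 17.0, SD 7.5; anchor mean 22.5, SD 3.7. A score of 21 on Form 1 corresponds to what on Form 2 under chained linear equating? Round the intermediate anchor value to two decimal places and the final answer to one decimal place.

Form 1 → anchor (Cohort 1): v = (4.5/5.5)(21 − 18.7) + 20.8 = 22.68
anchor → Form 2 (Cohort 2): y = (7.5/3.7)(22.68 − 22.5) + 17.0 = 17.4

17.4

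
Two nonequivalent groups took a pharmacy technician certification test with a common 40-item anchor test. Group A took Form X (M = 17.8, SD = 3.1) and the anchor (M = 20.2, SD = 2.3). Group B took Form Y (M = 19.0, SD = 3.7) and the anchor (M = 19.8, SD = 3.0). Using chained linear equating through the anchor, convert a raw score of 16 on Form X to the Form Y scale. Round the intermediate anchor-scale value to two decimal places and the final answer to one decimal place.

17.8

Form X → anchor (Group A): v = (2.3/3.1)(16 − 17.8) + 20.2 = 18.86
anchor → Form Y (Group B): y = (3.7/3.0)(18.86 − 19.8) + 19.0 = 17.8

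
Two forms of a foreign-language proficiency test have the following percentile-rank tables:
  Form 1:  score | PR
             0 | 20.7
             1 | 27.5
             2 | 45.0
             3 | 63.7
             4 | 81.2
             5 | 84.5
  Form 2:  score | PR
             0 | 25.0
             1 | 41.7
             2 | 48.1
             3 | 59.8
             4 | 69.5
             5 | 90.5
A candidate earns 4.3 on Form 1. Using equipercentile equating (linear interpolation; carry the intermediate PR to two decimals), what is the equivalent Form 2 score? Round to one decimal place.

PR of 4.3 on Form 1: 81.2 + (4.3 − 4)/(5 − 4) × (84.5 − 81.2) = 82.19
On Form 2, PR 82.19 falls between score 4 (PR 69.5) and 5 (PR 90.5).
Interpolate: 4 + (82.19 − 69.5)/(90.5 − 69.5) × (5 − 4) = 4.6

4.6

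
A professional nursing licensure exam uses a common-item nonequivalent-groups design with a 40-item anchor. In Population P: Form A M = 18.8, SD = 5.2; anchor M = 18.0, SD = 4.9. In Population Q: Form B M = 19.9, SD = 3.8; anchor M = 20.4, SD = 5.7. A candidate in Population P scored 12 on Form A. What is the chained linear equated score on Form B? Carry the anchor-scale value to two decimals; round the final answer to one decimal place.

14.0

Form A → anchor (Population P): v = (4.9/5.2)(12 − 18.8) + 18.0 = 11.59
anchor → Form B (Population Q): y = (3.8/5.7)(11.59 − 20.4) + 19.9 = 14.0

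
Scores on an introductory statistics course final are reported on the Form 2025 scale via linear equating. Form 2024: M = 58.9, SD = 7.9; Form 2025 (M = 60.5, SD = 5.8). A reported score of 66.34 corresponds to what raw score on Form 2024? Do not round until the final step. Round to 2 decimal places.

Invert y = (SD_Y/SD_X)(x − M_X) + M_Y:
x = (SD_X/SD_Y)(y − M_Y) + M_X = (7.9/5.8)(66.34 − 60.5) + 58.9
x = 1.362069 × 5.840 + 58.9 = 66.85

66.85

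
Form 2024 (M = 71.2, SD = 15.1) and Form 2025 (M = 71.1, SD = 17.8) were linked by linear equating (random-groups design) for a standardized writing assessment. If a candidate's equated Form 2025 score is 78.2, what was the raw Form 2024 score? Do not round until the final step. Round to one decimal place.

77.2

Invert y = (SD_Y/SD_X)(x − M_X) + M_Y:
x = (SD_X/SD_Y)(y − M_Y) + M_X = (15.1/17.8)(78.2 − 71.1) + 71.2
x = 0.848315 × 7.100 + 71.2 = 77.2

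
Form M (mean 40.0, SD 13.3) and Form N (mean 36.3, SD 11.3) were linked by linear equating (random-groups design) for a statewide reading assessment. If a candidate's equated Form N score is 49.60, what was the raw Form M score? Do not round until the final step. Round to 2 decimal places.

55.65

Invert y = (SD_Y/SD_X)(x − M_X) + M_Y:
x = (SD_X/SD_Y)(y − M_Y) + M_X = (13.3/11.3)(49.60 − 36.3) + 40.0
x = 1.176991 × 13.300 + 40.0 = 55.65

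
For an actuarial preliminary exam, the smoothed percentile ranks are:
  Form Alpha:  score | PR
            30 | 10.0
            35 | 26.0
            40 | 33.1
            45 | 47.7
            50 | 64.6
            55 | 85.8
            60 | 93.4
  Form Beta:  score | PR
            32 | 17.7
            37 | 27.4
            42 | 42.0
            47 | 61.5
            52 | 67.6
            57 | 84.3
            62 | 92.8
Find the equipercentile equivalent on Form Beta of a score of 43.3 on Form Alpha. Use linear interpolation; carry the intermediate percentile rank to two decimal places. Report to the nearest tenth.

PR of 43.3 on Form Alpha: 33.1 + (43.3 − 40)/(45 − 40) × (47.7 − 33.1) = 42.74
On Form Beta, PR 42.74 falls between score 42 (PR 42.0) and 47 (PR 61.5).
Interpolate: 42 + (42.74 − 42.0)/(61.5 − 42.0) × (47 − 42) = 42.2

42.2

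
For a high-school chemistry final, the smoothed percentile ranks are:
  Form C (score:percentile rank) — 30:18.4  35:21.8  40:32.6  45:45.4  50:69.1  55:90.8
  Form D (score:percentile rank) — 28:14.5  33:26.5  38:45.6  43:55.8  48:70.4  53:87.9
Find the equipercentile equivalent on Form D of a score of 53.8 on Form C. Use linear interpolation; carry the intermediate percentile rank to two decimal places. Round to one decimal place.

52.3

PR of 53.8 on Form C: 69.1 + (53.8 − 50)/(55 − 50) × (90.8 − 69.1) = 85.59
On Form D, PR 85.59 falls between score 48 (PR 70.4) and 53 (PR 87.9).
Interpolate: 48 + (85.59 − 70.4)/(87.9 − 70.4) × (53 − 48) = 52.3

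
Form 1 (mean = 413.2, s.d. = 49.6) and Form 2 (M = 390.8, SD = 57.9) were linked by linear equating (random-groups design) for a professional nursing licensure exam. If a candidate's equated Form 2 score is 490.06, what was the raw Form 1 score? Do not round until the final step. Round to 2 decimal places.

Invert y = (SD_Y/SD_X)(x − M_X) + M_Y:
x = (SD_X/SD_Y)(y − M_Y) + M_X = (49.6/57.9)(490.06 − 390.8) + 413.2
x = 0.856649 × 99.260 + 413.2 = 498.23

498.23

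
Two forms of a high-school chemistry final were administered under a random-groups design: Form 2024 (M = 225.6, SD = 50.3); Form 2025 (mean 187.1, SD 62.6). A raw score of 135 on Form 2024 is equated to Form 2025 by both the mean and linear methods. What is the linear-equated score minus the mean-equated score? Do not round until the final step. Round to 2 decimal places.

Mean-equated: 135 + (187.1 − 225.6) = 96.50
Linear-equated: (62.6/50.3)(135 − 225.6) + 187.1 = 74.345
Difference = 74.345 − 96.50 = -22.15

-22.15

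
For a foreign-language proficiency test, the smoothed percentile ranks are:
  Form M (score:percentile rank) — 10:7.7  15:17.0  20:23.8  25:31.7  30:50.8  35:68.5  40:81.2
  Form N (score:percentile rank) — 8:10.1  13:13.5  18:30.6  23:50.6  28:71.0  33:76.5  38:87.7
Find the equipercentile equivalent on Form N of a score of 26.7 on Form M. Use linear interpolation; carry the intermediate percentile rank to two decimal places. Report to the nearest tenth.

PR of 26.7 on Form M: 31.7 + (26.7 − 25)/(30 − 25) × (50.8 − 31.7) = 38.19
On Form N, PR 38.19 falls between score 18 (PR 30.6) and 23 (PR 50.6).
Interpolate: 18 + (38.19 − 30.6)/(50.6 − 30.6) × (23 − 18) = 19.9

19.9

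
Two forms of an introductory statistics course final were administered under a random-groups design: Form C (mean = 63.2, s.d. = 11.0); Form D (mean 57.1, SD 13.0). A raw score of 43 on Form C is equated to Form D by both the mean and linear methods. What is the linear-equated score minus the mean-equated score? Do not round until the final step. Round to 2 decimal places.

-3.67

Mean-equated: 43 + (57.1 − 63.2) = 36.90
Linear-equated: (13.0/11.0)(43 − 63.2) + 57.1 = 33.227
Difference = 33.227 − 36.90 = -3.67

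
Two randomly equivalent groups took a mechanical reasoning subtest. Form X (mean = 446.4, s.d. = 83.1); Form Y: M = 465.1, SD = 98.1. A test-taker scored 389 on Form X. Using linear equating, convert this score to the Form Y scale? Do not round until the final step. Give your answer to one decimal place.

397.3

Linear equating: y = (SD_Y/SD_X)(x − M_X) + M_Y
y = (98.1/83.1)(389 − 446.4) + 465.1
y = 1.180505 × -57.4 + 465.1 = -67.7610 + 465.1 = 397.3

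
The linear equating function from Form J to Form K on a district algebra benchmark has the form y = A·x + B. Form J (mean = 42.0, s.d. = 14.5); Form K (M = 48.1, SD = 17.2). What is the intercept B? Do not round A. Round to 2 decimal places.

-1.72

A = SD_Y / SD_X = 17.2 / 14.5 = 1.186207
B = M_Y − A·M_X = 48.1 − 1.186207 × 42.0 = -1.72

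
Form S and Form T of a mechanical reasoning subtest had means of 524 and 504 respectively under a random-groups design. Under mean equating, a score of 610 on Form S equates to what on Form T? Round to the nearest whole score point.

590

Mean equating: y = x + (M_Y − M_X) = 610 + (504 − 524) = 590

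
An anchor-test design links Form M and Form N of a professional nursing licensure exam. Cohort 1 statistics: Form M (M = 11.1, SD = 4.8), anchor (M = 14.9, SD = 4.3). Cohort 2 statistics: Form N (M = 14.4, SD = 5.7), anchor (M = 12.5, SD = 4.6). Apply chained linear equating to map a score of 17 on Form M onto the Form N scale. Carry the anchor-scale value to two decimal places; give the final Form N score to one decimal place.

Form M → anchor (Cohort 1): v = (4.3/4.8)(17 − 11.1) + 14.9 = 20.19
anchor → Form N (Cohort 2): y = (5.7/4.6)(20.19 − 12.5) + 14.4 = 23.9

23.9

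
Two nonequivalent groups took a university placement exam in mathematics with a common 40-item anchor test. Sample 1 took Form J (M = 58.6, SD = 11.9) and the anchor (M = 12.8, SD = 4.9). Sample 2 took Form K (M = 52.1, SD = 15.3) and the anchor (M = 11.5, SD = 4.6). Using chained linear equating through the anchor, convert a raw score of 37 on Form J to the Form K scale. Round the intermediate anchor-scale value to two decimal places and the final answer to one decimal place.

Form J → anchor (Sample 1): v = (4.9/11.9)(37 − 58.6) + 12.8 = 3.91
anchor → Form K (Sample 2): y = (15.3/4.6)(3.91 − 11.5) + 52.1 = 26.9

26.9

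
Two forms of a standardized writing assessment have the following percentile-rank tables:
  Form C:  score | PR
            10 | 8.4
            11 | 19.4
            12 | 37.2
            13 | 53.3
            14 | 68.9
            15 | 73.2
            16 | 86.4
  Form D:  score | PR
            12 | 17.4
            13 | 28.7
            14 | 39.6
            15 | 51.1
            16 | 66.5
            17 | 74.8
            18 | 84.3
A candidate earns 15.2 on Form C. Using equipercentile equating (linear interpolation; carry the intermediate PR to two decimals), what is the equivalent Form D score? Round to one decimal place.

PR of 15.2 on Form C: 73.2 + (15.2 − 15)/(16 − 15) × (86.4 − 73.2) = 75.84
On Form D, PR 75.84 falls between score 17 (PR 74.8) and 18 (PR 84.3).
Interpolate: 17 + (75.84 − 74.8)/(84.3 − 74.8) × (18 − 17) = 17.1

17.1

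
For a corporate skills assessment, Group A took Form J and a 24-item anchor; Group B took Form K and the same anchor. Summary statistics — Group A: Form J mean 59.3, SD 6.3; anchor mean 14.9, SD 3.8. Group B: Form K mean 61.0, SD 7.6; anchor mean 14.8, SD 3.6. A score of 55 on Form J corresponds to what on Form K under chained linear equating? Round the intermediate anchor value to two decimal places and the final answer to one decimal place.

Form J → anchor (Group A): v = (3.8/6.3)(55 − 59.3) + 14.9 = 12.31
anchor → Form K (Group B): y = (7.6/3.6)(12.31 − 14.8) + 61.0 = 55.7

55.7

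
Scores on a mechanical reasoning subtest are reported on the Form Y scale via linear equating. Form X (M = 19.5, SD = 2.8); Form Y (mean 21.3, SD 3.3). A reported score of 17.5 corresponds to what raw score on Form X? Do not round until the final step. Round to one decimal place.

Invert y = (SD_Y/SD_X)(x − M_X) + M_Y:
x = (SD_X/SD_Y)(y − M_Y) + M_X = (2.8/3.3)(17.5 − 21.3) + 19.5
x = 0.848485 × -3.800 + 19.5 = 16.3

16.3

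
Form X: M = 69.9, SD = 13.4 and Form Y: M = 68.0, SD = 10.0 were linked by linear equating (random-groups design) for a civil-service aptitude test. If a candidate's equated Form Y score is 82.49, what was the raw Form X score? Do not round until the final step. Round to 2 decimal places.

89.32

Invert y = (SD_Y/SD_X)(x − M_X) + M_Y:
x = (SD_X/SD_Y)(y − M_Y) + M_X = (13.4/10.0)(82.49 − 68.0) + 69.9
x = 1.340000 × 14.490 + 69.9 = 89.32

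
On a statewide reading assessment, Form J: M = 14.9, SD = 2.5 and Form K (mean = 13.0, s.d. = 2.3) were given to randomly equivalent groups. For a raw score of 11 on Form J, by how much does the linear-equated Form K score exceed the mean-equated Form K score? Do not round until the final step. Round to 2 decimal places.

0.31

Mean-equated: 11 + (13.0 − 14.9) = 9.10
Linear-equated: (2.3/2.5)(11 − 14.9) + 13.0 = 9.412
Difference = 9.412 − 9.10 = 0.31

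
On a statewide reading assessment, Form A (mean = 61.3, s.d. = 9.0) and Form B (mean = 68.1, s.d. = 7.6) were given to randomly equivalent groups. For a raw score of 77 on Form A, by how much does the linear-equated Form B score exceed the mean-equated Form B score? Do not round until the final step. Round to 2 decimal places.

-2.44

Mean-equated: 77 + (68.1 − 61.3) = 83.80
Linear-equated: (7.6/9.0)(77 − 61.3) + 68.1 = 81.358
Difference = 81.358 − 83.80 = -2.44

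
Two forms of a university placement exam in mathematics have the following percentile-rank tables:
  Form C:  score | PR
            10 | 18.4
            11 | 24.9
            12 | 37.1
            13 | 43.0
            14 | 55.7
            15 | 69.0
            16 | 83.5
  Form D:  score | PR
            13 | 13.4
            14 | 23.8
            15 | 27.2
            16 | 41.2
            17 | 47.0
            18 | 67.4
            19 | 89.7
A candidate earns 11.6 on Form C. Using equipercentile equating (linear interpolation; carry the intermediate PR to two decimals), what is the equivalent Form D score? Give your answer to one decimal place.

PR of 11.6 on Form C: 24.9 + (11.6 − 11)/(12 − 11) × (37.1 − 24.9) = 32.22
On Form D, PR 32.22 falls between score 15 (PR 27.2) and 16 (PR 41.2).
Interpolate: 15 + (32.22 − 27.2)/(41.2 − 27.2) × (16 − 15) = 15.4

15.4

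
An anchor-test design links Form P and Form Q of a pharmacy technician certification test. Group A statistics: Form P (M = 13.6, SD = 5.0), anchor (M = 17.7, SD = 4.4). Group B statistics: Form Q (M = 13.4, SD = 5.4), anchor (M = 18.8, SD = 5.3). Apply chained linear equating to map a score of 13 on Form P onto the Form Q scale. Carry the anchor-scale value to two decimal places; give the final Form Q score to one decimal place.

Form P → anchor (Group A): v = (4.4/5.0)(13 − 13.6) + 17.7 = 17.17
anchor → Form Q (Group B): y = (5.4/5.3)(17.17 − 18.8) + 13.4 = 11.7

11.7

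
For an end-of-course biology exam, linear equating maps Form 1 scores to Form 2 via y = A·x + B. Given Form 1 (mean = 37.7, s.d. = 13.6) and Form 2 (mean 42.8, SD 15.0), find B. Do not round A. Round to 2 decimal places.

1.22

A = SD_Y / SD_X = 15.0 / 13.6 = 1.102941
B = M_Y − A·M_X = 42.8 − 1.102941 × 37.7 = 1.22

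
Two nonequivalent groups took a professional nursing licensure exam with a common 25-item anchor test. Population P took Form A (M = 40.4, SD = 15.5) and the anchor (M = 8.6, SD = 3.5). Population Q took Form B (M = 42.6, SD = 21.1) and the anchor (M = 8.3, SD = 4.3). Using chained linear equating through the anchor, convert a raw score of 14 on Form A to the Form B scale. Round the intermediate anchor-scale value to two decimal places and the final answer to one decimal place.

Form A → anchor (Population P): v = (3.5/15.5)(14 − 40.4) + 8.6 = 2.64
anchor → Form B (Population Q): y = (21.1/4.3)(2.64 − 8.3) + 42.6 = 14.8

14.8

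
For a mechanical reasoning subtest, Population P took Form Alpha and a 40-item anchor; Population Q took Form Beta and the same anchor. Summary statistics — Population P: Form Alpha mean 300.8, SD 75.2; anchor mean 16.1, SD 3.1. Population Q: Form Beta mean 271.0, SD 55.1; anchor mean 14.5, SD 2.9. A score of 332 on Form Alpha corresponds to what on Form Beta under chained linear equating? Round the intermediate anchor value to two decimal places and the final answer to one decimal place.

Form Alpha → anchor (Population P): v = (3.1/75.2)(332 − 300.8) + 16.1 = 17.39
anchor → Form Beta (Population Q): y = (55.1/2.9)(17.39 − 14.5) + 271.0 = 325.9

325.9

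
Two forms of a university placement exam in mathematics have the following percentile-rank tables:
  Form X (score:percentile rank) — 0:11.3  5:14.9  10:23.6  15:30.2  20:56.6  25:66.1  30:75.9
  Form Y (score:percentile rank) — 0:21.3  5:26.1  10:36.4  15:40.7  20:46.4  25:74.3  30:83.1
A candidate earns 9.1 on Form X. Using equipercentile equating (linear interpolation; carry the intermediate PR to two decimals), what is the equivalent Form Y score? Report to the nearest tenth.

PR of 9.1 on Form X: 14.9 + (9.1 − 5)/(10 − 5) × (23.6 − 14.9) = 22.03
On Form Y, PR 22.03 falls between score 0 (PR 21.3) and 5 (PR 26.1).
Interpolate: 0 + (22.03 − 21.3)/(26.1 − 21.3) × (5 − 0) = 0.8

0.8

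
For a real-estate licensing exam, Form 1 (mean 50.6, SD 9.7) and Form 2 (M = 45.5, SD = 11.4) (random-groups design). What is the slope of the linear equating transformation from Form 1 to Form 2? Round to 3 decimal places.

A = SD_Y / SD_X = 11.4 / 9.7 = 1.175

1.175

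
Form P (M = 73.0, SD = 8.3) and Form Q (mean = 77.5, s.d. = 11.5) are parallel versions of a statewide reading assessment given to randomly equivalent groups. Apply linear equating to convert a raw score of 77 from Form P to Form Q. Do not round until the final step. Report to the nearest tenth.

Linear equating: y = (SD_Y/SD_X)(x − M_X) + M_Y
y = (11.5/8.3)(77 − 73.0) + 77.5
y = 1.385542 × 4.0 + 77.5 = 5.5422 + 77.5 = 83.0

83.0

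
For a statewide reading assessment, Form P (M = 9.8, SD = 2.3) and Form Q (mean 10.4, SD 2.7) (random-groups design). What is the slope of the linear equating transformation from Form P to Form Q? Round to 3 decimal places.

1.174

A = SD_Y / SD_X = 2.7 / 2.3 = 1.174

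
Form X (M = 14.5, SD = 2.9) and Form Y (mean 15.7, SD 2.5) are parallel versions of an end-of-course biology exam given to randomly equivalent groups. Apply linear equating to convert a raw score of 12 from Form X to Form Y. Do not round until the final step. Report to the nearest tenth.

Linear equating: y = (SD_Y/SD_X)(x − M_X) + M_Y
y = (2.5/2.9)(12 − 14.5) + 15.7
y = 0.862069 × -2.5 + 15.7 = -2.1552 + 15.7 = 13.5

13.5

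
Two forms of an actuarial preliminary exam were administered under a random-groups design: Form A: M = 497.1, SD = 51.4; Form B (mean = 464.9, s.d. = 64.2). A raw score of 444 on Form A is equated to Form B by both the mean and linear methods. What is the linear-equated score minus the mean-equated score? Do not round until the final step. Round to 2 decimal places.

Mean-equated: 444 + (464.9 − 497.1) = 411.80
Linear-equated: (64.2/51.4)(444 − 497.1) + 464.9 = 398.577
Difference = 398.577 − 411.80 = -13.22

-13.22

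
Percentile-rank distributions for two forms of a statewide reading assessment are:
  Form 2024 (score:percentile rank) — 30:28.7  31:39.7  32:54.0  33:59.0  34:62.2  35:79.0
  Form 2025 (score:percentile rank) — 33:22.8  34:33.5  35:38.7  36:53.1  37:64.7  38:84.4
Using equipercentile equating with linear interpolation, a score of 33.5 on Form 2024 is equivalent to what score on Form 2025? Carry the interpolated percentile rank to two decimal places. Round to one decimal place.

PR of 33.5 on Form 2024: 59.0 + (33.5 − 33)/(34 − 33) × (62.2 − 59.0) = 60.60
On Form 2025, PR 60.60 falls between score 36 (PR 53.1) and 37 (PR 64.7).
Interpolate: 36 + (60.60 − 53.1)/(64.7 − 53.1) × (37 − 36) = 36.6

36.6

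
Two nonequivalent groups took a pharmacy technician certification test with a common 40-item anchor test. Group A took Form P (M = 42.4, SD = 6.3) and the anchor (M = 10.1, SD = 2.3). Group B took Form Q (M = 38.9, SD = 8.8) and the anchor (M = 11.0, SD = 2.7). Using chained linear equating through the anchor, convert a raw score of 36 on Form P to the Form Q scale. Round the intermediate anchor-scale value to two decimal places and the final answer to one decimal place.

28.3

Form P → anchor (Group A): v = (2.3/6.3)(36 − 42.4) + 10.1 = 7.76
anchor → Form Q (Group B): y = (8.8/2.7)(7.76 − 11.0) + 38.9 = 28.3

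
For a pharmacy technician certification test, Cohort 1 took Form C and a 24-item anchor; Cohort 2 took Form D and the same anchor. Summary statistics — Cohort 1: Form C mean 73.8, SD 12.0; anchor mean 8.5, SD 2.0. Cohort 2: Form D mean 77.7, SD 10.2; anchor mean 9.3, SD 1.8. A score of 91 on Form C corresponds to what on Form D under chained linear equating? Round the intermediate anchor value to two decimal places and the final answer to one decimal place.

Form C → anchor (Cohort 1): v = (2.0/12.0)(91 − 73.8) + 8.5 = 11.37
anchor → Form D (Cohort 2): y = (10.2/1.8)(11.37 − 9.3) + 77.7 = 89.4

89.4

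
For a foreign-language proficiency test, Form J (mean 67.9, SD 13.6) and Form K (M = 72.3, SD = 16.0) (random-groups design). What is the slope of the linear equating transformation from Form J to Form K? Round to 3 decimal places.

1.176

A = SD_Y / SD_X = 16.0 / 13.6 = 1.176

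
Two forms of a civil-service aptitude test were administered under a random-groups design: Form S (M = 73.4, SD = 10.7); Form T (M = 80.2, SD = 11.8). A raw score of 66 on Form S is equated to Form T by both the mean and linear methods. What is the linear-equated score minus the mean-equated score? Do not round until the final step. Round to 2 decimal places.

-0.76

Mean-equated: 66 + (80.2 − 73.4) = 72.80
Linear-equated: (11.8/10.7)(66 − 73.4) + 80.2 = 72.039
Difference = 72.039 − 72.80 = -0.76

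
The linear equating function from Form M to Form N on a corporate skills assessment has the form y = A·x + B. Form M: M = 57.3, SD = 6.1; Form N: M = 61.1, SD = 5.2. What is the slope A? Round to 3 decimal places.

0.852

A = SD_Y / SD_X = 5.2 / 6.1 = 0.852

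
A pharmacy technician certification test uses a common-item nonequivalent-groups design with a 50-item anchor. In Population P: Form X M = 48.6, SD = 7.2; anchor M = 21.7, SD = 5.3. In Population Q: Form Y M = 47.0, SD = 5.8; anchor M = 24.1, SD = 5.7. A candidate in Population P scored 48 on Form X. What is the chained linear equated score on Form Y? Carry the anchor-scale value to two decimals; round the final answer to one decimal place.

44.1

Form X → anchor (Population P): v = (5.3/7.2)(48 − 48.6) + 21.7 = 21.26
anchor → Form Y (Population Q): y = (5.8/5.7)(21.26 − 24.1) + 47.0 = 44.1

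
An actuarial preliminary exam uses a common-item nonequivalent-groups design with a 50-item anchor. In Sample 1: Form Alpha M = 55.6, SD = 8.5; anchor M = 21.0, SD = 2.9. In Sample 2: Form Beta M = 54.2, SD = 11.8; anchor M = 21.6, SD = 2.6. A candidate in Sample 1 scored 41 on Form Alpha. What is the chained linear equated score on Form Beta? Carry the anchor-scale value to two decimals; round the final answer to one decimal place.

Form Alpha → anchor (Sample 1): v = (2.9/8.5)(41 − 55.6) + 21.0 = 16.02
anchor → Form Beta (Sample 2): y = (11.8/2.6)(16.02 − 21.6) + 54.2 = 28.9

28.9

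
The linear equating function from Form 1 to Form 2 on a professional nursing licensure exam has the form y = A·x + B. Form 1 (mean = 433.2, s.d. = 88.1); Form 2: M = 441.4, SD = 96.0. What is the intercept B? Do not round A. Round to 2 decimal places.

A = SD_Y / SD_X = 96.0 / 88.1 = 1.089671
B = M_Y − A·M_X = 441.4 − 1.089671 × 433.2 = -30.65

-30.65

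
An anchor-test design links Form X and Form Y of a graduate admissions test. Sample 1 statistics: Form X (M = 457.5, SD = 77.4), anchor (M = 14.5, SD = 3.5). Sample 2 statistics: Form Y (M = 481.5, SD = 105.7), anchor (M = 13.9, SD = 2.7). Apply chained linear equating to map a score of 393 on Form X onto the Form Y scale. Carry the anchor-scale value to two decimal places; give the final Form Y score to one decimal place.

Form X → anchor (Sample 1): v = (3.5/77.4)(393 − 457.5) + 14.5 = 11.58
anchor → Form Y (Sample 2): y = (105.7/2.7)(11.58 − 13.9) + 481.5 = 390.7

390.7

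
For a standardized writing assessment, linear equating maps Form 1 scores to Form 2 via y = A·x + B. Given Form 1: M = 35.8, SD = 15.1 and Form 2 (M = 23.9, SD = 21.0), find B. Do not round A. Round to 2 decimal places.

-25.89

A = SD_Y / SD_X = 21.0 / 15.1 = 1.390728
B = M_Y − A·M_X = 23.9 − 1.390728 × 35.8 = -25.89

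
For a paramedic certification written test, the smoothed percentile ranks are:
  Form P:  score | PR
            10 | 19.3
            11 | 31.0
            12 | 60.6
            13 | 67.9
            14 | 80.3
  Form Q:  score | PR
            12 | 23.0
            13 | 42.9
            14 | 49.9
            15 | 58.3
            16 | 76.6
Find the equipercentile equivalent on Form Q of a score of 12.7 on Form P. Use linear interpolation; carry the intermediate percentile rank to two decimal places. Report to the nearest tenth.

PR of 12.7 on Form P: 60.6 + (12.7 − 12)/(13 − 12) × (67.9 − 60.6) = 65.71
On Form Q, PR 65.71 falls between score 15 (PR 58.3) and 16 (PR 76.6).
Interpolate: 15 + (65.71 − 58.3)/(76.6 − 58.3) × (16 − 15) = 15.4

15.4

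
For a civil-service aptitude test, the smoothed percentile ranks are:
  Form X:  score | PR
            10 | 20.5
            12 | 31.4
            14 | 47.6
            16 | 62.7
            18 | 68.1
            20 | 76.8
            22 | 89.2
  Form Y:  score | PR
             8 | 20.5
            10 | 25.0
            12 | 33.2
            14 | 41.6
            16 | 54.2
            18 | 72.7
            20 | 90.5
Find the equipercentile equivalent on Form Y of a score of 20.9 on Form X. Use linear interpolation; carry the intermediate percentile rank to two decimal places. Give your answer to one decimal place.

PR of 20.9 on Form X: 76.8 + (20.9 − 20)/(22 − 20) × (89.2 − 76.8) = 82.38
On Form Y, PR 82.38 falls between score 18 (PR 72.7) and 20 (PR 90.5).
Interpolate: 18 + (82.38 − 72.7)/(90.5 − 72.7) × (20 − 18) = 19.1

19.1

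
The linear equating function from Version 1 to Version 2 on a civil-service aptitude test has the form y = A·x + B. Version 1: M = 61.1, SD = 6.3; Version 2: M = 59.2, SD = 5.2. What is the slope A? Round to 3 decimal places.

A = SD_Y / SD_X = 5.2 / 6.3 = 0.825

0.825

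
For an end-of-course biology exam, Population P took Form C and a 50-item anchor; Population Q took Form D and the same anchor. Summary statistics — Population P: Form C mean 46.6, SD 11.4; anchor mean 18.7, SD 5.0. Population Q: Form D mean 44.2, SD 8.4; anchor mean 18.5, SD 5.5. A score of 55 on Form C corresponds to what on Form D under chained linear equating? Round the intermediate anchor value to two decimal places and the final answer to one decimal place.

Form C → anchor (Population P): v = (5.0/11.4)(55 − 46.6) + 18.7 = 22.38
anchor → Form D (Population Q): y = (8.4/5.5)(22.38 − 18.5) + 44.2 = 50.1

50.1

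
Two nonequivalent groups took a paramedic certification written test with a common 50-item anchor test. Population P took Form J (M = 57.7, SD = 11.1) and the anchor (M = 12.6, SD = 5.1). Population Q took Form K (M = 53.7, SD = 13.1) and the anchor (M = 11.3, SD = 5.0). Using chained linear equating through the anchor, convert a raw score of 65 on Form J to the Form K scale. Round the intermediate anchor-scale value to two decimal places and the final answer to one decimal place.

Form J → anchor (Population P): v = (5.1/11.1)(65 − 57.7) + 12.6 = 15.95
anchor → Form K (Population Q): y = (13.1/5.0)(15.95 − 11.3) + 53.7 = 65.9

65.9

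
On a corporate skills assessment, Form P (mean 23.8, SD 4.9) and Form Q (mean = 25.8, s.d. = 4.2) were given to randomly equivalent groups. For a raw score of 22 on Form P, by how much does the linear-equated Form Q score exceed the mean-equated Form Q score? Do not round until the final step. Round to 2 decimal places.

0.26

Mean-equated: 22 + (25.8 − 23.8) = 24.00
Linear-equated: (4.2/4.9)(22 − 23.8) + 25.8 = 24.257
Difference = 24.257 − 24.00 = 0.26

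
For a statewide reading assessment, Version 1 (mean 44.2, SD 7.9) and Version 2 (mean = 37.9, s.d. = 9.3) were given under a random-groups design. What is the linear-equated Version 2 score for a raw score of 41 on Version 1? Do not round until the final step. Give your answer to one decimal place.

Linear equating: y = (SD_Y/SD_X)(x − M_X) + M_Y
y = (9.3/7.9)(41 − 44.2) + 37.9
y = 1.177215 × -3.2 + 37.9 = -3.7671 + 37.9 = 34.1

34.1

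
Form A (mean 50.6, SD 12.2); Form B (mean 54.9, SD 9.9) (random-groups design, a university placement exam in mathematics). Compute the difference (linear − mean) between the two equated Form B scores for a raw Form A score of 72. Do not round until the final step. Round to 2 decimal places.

Mean-equated: 72 + (54.9 − 50.6) = 76.30
Linear-equated: (9.9/12.2)(72 − 50.6) + 54.9 = 72.266
Difference = 72.266 − 76.30 = -4.03

-4.03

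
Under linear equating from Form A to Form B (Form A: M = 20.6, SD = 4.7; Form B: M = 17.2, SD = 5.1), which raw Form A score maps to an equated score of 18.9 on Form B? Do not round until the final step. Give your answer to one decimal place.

22.2

Invert y = (SD_Y/SD_X)(x − M_X) + M_Y:
x = (SD_X/SD_Y)(y − M_Y) + M_X = (4.7/5.1)(18.9 − 17.2) + 20.6
x = 0.921569 × 1.700 + 20.6 = 22.2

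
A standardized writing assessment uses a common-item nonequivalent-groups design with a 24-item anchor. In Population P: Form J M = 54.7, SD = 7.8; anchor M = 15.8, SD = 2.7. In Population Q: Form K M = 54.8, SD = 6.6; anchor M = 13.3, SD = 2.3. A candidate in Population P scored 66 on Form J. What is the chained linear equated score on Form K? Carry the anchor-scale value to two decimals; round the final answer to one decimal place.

73.2

Form J → anchor (Population P): v = (2.7/7.8)(66 − 54.7) + 15.8 = 19.71
anchor → Form K (Population Q): y = (6.6/2.3)(19.71 − 13.3) + 54.8 = 73.2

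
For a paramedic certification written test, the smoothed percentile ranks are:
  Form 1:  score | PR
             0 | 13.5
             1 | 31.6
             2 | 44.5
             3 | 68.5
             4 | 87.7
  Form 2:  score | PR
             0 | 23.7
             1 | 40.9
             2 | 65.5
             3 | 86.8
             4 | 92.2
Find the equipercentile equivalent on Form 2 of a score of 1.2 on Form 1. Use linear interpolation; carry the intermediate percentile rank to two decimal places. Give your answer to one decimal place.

PR of 1.2 on Form 1: 31.6 + (1.2 − 1)/(2 − 1) × (44.5 − 31.6) = 34.18
On Form 2, PR 34.18 falls between score 0 (PR 23.7) and 1 (PR 40.9).
Interpolate: 0 + (34.18 − 23.7)/(40.9 − 23.7) × (1 − 0) = 0.6

0.6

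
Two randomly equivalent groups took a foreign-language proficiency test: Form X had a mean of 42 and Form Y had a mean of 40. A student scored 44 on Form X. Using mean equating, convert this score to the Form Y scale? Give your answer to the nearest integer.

Mean equating: y = x + (M_Y − M_X) = 44 + (40 − 42) = 42

42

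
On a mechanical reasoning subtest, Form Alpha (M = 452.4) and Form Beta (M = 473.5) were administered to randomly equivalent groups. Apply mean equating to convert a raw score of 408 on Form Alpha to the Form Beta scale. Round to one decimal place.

429.1

Mean equating: y = x + (M_Y − M_X) = 408 + (473.5 − 452.4) = 429.1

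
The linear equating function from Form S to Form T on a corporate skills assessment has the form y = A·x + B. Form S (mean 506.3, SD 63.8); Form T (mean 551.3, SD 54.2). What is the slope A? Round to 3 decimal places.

0.850

A = SD_Y / SD_X = 54.2 / 63.8 = 0.850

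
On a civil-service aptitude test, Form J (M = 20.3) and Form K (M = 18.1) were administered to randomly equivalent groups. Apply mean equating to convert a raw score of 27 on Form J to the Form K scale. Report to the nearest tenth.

24.8

Mean equating: y = x + (M_Y − M_X) = 27 + (18.1 − 20.3) = 24.8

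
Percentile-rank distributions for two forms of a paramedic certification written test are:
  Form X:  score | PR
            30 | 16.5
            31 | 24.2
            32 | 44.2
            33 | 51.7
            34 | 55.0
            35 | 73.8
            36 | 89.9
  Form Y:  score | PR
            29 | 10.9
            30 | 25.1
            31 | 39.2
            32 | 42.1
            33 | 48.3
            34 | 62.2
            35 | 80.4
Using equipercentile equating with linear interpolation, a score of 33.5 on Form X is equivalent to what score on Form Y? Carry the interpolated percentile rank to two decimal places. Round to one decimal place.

PR of 33.5 on Form X: 51.7 + (33.5 − 33)/(34 − 33) × (55.0 − 51.7) = 53.35
On Form Y, PR 53.35 falls between score 33 (PR 48.3) and 34 (PR 62.2).
Interpolate: 33 + (53.35 − 48.3)/(62.2 − 48.3) × (34 − 33) = 33.4

33.4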